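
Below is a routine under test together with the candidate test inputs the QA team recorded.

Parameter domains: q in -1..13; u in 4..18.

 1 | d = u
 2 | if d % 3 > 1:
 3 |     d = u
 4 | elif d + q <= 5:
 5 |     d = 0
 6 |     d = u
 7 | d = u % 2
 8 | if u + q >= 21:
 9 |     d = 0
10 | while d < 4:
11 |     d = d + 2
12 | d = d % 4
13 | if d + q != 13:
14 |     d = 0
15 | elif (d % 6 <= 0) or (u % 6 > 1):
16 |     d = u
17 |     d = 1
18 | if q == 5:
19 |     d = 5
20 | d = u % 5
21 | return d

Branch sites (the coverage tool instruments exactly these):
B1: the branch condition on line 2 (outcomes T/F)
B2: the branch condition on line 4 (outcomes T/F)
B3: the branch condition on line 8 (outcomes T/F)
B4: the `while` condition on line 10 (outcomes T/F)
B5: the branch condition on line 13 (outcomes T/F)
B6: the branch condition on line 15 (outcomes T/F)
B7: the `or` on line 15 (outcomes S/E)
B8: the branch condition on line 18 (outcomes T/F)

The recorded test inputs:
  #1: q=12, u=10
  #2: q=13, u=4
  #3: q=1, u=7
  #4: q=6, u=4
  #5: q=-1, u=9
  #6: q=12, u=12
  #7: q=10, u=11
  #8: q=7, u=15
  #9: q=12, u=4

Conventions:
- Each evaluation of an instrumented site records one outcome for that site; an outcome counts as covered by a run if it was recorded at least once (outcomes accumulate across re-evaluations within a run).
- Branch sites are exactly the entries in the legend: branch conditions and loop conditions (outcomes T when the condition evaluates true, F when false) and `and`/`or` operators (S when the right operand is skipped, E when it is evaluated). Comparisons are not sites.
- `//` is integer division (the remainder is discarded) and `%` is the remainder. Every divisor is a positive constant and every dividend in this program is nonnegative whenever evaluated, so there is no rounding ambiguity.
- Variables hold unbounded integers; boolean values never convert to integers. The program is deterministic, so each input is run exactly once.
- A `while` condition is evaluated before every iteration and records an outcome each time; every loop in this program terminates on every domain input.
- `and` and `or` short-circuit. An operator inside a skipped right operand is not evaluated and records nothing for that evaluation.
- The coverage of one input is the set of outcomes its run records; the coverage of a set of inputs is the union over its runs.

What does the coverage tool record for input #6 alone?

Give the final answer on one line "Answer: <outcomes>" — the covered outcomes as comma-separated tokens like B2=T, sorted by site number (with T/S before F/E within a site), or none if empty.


Event log for input #6 (q=12, u=12):
  B1->F, B2->F, B3->T, B4->T, B4->T, B4->F, B5->T, B8->F
collecting distinct outcomes: B1=F, B2=F, B3=T, B4=T, B4=F, B5=T, B8=F
Answer: B1=F, B2=F, B3=T, B4=T, B4=F, B5=T, B8=F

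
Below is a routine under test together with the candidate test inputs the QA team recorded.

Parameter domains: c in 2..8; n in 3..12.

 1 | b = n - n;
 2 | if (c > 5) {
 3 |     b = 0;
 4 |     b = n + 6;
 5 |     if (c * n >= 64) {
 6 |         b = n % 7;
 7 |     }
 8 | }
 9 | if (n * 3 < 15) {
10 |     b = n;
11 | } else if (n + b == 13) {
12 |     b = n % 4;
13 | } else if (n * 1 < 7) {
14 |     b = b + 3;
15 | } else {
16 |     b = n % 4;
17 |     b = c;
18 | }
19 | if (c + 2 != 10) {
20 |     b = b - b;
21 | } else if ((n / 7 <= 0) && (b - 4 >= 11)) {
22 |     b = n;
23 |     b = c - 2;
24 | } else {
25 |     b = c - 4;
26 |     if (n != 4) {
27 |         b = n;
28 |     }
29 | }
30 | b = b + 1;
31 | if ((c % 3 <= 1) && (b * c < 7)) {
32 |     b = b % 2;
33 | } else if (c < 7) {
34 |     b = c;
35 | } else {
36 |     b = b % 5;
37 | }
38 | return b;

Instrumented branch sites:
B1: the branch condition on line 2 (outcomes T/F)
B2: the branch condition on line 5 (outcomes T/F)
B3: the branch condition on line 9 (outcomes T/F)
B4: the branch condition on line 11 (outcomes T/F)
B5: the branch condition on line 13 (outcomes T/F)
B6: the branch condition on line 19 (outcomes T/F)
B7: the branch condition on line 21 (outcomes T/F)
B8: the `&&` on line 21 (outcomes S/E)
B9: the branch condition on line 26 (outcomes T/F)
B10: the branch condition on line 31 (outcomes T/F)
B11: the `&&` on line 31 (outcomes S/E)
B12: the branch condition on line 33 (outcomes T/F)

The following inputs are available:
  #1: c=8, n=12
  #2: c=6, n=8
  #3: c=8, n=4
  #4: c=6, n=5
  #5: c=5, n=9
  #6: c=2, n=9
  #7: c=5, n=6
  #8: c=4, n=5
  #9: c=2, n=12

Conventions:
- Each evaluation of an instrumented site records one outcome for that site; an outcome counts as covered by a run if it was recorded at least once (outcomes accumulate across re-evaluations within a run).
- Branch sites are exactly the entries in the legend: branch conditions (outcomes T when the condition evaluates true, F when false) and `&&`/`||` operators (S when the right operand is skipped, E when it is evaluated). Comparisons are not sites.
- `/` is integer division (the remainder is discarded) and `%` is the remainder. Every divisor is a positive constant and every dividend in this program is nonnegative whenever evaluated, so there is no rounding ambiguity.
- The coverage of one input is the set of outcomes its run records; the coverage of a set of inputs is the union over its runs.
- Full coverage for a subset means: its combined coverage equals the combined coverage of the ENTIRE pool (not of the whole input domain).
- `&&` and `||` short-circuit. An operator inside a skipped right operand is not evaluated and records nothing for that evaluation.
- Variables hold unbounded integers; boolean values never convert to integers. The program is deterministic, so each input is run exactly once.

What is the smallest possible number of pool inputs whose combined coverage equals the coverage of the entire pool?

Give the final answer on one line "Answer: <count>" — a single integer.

test 1 (c=8, n=12) fires B1->T, B2->T, B3->F, B4->F, B5->F, B6->F, B8->S, B7->F, B9->T, B11->S, B10->F, B12->F; hits B1=T, B2=T, B3=F, B4=F, B5=F, B6=F, B7=F, B8=S, B9=T, B10=F, B11=S, B12=F
test 2 (c=6, n=8) fires B1->T, B2->F, B3->F, B4->F, B5->F, B6->T, B11->E, B10->T; hits B1=T, B2=F, B3=F, B4=F, B5=F, B6=T, B10=T, B11=E
test 3 (c=8, n=4) fires B1->T, B2->F, B3->T, B6->F, B8->E, B7->F, B9->F, B11->S, B10->F, B12->F; hits B1=T, B2=F, B3=T, B6=F, B7=F, B8=E, B9=F, B10=F, B11=S, B12=F
test 4 (c=6, n=5) fires B1->T, B2->F, B3->F, B4->F, B5->T, B6->T, B11->E, B10->T; hits B1=T, B2=F, B3=F, B4=F, B5=T, B6=T, B10=T, B11=E
test 5 (c=5, n=9) fires B1->F, B3->F, B4->F, B5->F, B6->T, B11->S, B10->F, B12->T; hits B1=F, B3=F, B4=F, B5=F, B6=T, B10=F, B11=S, B12=T
test 6 (c=2, n=9) fires B1->F, B3->F, B4->F, B5->F, B6->T, B11->S, B10->F, B12->T; hits B1=F, B3=F, B4=F, B5=F, B6=T, B10=F, B11=S, B12=T
test 7 (c=5, n=6) fires B1->F, B3->F, B4->F, B5->T, B6->T, B11->S, B10->F, B12->T; hits B1=F, B3=F, B4=F, B5=T, B6=T, B10=F, B11=S, B12=T
test 8 (c=4, n=5) fires B1->F, B3->F, B4->F, B5->T, B6->T, B11->E, B10->T; hits B1=F, B3=F, B4=F, B5=T, B6=T, B10=T, B11=E
test 9 (c=2, n=12) fires B1->F, B3->F, B4->F, B5->F, B6->T, B11->S, B10->F, B12->T; hits B1=F, B3=F, B4=F, B5=F, B6=T, B10=F, B11=S, B12=T
union over all inputs: B1=T, B1=F, B2=T, B2=F, B3=T, B3=F, B4=F, B5=T, B5=F, B6=T, B6=F, B7=F, B8=S, B8=E, B9=T, B9=F, B10=T, B10=F, B11=S, B11=E, B12=T, B12=F (22 outcomes)
no size-1 subset reaches all 22 outcomes (best union: 12/22)
no size-2 subset reaches all 22 outcomes (best union: 17/22)
no size-3 subset reaches all 22 outcomes (best union: 21/22)
at size 4, {1, 2, 3, 7} reaches all 22 outcomes; every lexicographically earlier size-4 subset fails

Answer: 4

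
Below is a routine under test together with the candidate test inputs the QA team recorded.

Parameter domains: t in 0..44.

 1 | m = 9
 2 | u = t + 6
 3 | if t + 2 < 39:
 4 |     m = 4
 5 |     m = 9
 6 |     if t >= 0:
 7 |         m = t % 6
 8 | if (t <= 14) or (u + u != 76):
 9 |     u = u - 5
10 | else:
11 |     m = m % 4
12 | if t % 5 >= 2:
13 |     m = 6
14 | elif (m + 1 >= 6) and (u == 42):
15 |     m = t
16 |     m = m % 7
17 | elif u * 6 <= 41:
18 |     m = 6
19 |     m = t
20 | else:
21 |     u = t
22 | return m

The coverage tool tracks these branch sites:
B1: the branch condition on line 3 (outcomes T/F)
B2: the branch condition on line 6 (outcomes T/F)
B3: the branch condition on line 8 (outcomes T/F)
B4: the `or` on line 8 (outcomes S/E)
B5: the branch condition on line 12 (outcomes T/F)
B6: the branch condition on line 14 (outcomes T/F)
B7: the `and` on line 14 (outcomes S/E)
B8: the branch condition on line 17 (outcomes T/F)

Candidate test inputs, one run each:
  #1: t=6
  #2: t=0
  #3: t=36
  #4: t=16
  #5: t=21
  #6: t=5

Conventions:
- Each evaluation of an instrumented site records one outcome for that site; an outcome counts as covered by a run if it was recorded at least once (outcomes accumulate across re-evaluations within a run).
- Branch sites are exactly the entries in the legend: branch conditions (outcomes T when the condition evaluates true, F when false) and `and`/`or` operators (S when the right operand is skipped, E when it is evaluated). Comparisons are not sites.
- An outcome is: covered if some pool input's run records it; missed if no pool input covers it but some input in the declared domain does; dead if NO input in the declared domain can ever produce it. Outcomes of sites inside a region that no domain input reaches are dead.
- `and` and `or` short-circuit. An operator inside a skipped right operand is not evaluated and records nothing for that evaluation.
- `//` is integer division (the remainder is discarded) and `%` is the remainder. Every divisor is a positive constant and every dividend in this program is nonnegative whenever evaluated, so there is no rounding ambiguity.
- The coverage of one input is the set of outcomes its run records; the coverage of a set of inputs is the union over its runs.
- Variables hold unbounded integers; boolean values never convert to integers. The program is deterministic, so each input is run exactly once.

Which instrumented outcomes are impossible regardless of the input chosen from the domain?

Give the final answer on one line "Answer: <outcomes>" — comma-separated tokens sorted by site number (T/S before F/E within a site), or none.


running all 45 domain inputs and tallying outcomes:
  B2=F: unreachable across the whole domain -> dead
  reachable outcomes have witnesses, e.g. B1=T (e.g. t=0), B1=F (e.g. t=37), B2=T (e.g. t=0), B3=T (e.g. t=0)
Answer: B2=F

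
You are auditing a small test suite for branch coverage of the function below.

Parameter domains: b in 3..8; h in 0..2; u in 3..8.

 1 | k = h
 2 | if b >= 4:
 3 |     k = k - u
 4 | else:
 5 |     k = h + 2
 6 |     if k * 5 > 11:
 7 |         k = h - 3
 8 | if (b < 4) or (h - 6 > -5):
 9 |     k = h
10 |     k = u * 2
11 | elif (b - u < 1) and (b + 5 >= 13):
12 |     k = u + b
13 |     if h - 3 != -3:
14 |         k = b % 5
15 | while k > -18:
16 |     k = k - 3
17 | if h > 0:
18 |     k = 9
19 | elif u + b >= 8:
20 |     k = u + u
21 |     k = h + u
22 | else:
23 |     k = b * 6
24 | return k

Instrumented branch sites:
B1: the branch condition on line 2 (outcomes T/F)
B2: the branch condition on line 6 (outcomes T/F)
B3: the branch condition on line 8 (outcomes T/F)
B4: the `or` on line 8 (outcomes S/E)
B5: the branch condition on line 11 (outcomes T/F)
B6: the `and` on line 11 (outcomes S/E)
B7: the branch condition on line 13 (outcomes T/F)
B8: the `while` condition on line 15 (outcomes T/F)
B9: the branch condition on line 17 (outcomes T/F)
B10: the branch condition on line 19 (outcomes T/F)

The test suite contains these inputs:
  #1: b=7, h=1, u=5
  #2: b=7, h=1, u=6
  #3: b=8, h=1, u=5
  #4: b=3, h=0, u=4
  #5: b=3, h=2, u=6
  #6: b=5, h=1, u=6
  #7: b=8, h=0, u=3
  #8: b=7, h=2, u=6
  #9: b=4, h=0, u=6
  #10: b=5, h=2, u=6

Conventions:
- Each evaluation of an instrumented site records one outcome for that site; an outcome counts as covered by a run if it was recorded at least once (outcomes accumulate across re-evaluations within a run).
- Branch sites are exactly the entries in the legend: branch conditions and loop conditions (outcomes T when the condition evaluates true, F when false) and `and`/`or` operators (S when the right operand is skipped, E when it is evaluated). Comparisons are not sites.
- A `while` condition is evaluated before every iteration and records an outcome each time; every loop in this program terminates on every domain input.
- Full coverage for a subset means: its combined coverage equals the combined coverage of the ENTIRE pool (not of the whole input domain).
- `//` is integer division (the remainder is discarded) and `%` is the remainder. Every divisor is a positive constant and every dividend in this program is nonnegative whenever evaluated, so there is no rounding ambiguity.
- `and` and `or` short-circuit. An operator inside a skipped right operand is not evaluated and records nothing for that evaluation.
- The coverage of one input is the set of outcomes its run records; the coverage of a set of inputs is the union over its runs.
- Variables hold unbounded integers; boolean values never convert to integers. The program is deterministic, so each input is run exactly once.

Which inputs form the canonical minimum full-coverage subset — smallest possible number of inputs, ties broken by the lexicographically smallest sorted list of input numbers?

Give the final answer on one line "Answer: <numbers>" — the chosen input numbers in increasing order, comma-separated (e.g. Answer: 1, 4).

#1 (b=7, h=1, u=5) -> B1->T, B4->E, B3->F, B6->S, B5->F, B8->T, B8->T, B8->T, B8->T, B8->T, B8->F, B9->T; covered: B1=T, B3=F, B4=E, B5=F, B6=S, B8=T, B8=F, B9=T
#2 (b=7, h=1, u=6) -> B1->T, B4->E, B3->F, B6->S, B5->F, B8->T, B8->T, B8->T, B8->T, B8->T, B8->F, B9->T; covered: B1=T, B3=F, B4=E, B5=F, B6=S, B8=T, B8=F, B9=T
#3 (b=8, h=1, u=5) -> B1->T, B4->E, B3->F, B6->S, B5->F, B8->T, B8->T, B8->T, B8->T, B8->T, B8->F, B9->T; covered: B1=T, B3=F, B4=E, B5=F, B6=S, B8=T, B8=F, B9=T
#4 (b=3, h=0, u=4) -> B1->F, B2->F, B4->S, B3->T, B8->T, B8->T, B8->T, B8->T, B8->T, B8->T, B8->T, B8->T, B8->T, B8->F, ...; covered: B1=F, B2=F, B3=T, B4=S, B8=T, B8=F, B9=F, B10=F
#5 (b=3, h=2, u=6) -> B1->F, B2->T, B4->S, B3->T, B8->T, B8->T, B8->T, B8->T, B8->T, B8->T, B8->T, B8->T, B8->T, B8->T, ...; covered: B1=F, B2=T, B3=T, B4=S, B8=T, B8=F, B9=T
#6 (b=5, h=1, u=6) -> B1->T, B4->E, B3->F, B6->E, B5->F, B8->T, B8->T, B8->T, B8->T, B8->T, B8->F, B9->T; covered: B1=T, B3=F, B4=E, B5=F, B6=E, B8=T, B8=F, B9=T
#7 (b=8, h=0, u=3) -> B1->T, B4->E, B3->F, B6->S, B5->F, B8->T, B8->T, B8->T, B8->T, B8->T, B8->F, B9->F, B10->T; covered: B1=T, B3=F, B4=E, B5=F, B6=S, B8=T, B8=F, B9=F, B10=T
#8 (b=7, h=2, u=6) -> B1->T, B4->E, B3->T, B8->T, B8->T, B8->T, B8->T, B8->T, B8->T, B8->T, B8->T, B8->T, B8->T, B8->F, ...; covered: B1=T, B3=T, B4=E, B8=T, B8=F, B9=T
#9 (b=4, h=0, u=6) -> B1->T, B4->E, B3->F, B6->E, B5->F, B8->T, B8->T, B8->T, B8->T, B8->F, B9->F, B10->T; covered: B1=T, B3=F, B4=E, B5=F, B6=E, B8=T, B8=F, B9=F, B10=T
#10 (b=5, h=2, u=6) -> B1->T, B4->E, B3->T, B8->T, B8->T, B8->T, B8->T, B8->T, B8->T, B8->T, B8->T, B8->T, B8->T, B8->F, ...; covered: B1=T, B3=T, B4=E, B8=T, B8=F, B9=T
pool-wide coverage (17 outcomes): B1=T, B1=F, B2=T, B2=F, B3=T, B3=F, B4=S, B4=E, B5=F, B6=S, B6=E, B8=T, B8=F, B9=T, B9=F, B10=T, B10=F
checked all size-1 subsets: none covers 17 outcomes (max 9/17)
checked all size-2 subsets: none covers 17 outcomes (max 14/17)
checked all size-3 subsets: none covers 17 outcomes (max 16/17)
inputs {1, 4, 5, 9} (size 4) cover everything; no size-4 subset with a lexicographically smaller index list covers all 17

Answer: 1, 4, 5, 9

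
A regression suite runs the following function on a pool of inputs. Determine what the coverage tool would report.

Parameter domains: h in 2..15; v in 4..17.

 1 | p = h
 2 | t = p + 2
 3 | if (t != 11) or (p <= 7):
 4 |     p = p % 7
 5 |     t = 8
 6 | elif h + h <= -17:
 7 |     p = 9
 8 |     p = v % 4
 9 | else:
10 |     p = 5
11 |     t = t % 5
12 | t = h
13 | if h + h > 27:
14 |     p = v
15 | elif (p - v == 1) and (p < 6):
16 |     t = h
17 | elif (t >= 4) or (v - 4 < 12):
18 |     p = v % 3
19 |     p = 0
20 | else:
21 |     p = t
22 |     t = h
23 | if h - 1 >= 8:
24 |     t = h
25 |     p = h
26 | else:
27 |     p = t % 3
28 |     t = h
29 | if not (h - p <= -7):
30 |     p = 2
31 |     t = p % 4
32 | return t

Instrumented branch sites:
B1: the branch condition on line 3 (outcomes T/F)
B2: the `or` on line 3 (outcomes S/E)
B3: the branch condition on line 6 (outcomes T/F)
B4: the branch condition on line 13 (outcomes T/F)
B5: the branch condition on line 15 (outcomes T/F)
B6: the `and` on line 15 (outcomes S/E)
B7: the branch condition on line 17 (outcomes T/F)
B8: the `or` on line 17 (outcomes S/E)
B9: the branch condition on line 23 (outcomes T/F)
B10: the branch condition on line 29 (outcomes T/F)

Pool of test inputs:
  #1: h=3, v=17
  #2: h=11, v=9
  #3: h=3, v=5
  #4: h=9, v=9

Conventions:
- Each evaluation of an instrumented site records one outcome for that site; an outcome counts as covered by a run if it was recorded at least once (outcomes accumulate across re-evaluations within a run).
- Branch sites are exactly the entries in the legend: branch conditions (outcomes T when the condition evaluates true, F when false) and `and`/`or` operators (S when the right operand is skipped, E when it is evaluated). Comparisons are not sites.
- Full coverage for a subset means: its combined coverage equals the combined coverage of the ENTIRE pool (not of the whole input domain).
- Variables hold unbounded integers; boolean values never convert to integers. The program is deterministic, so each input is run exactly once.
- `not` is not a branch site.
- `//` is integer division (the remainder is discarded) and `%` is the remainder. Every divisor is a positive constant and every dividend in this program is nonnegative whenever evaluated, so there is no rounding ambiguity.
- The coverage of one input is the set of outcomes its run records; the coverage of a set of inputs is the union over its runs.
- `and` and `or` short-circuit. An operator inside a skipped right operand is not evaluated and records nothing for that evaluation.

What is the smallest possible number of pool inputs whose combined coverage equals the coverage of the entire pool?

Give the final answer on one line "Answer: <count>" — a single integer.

run #1 (h=3, v=17) runs B2->S, B1->T, B4->F, B6->S, B5->F, B8->E, B7->F, B9->F, B10->T; records B1=T, B2=S, B4=F, B5=F, B6=S, B7=F, B8=E, B9=F, B10=T
run #2 (h=11, v=9) runs B2->S, B1->T, B4->F, B6->S, B5->F, B8->S, B7->T, B9->T, B10->T; records B1=T, B2=S, B4=F, B5=F, B6=S, B7=T, B8=S, B9=T, B10=T
run #3 (h=3, v=5) runs B2->S, B1->T, B4->F, B6->S, B5->F, B8->E, B7->T, B9->F, B10->T; records B1=T, B2=S, B4=F, B5=F, B6=S, B7=T, B8=E, B9=F, B10=T
run #4 (h=9, v=9) runs B2->E, B1->F, B3->F, B4->F, B6->S, B5->F, B8->S, B7->T, B9->T, B10->T; records B1=F, B2=E, B3=F, B4=F, B5=F, B6=S, B7=T, B8=S, B9=T, B10=T
together the pool reaches 15 outcomes: B1=T, B1=F, B2=S, B2=E, B3=F, B4=F, B5=F, B6=S, B7=T, B7=F, B8=S, B8=E, B9=T, B9=F, B10=T
every size-1 subset falls short of the 15 outcomes (best: 10/15)
size 2: inputs {1, 4} cover all 15 outcomes, and no lexicographically smaller subset of this size does

Answer: 2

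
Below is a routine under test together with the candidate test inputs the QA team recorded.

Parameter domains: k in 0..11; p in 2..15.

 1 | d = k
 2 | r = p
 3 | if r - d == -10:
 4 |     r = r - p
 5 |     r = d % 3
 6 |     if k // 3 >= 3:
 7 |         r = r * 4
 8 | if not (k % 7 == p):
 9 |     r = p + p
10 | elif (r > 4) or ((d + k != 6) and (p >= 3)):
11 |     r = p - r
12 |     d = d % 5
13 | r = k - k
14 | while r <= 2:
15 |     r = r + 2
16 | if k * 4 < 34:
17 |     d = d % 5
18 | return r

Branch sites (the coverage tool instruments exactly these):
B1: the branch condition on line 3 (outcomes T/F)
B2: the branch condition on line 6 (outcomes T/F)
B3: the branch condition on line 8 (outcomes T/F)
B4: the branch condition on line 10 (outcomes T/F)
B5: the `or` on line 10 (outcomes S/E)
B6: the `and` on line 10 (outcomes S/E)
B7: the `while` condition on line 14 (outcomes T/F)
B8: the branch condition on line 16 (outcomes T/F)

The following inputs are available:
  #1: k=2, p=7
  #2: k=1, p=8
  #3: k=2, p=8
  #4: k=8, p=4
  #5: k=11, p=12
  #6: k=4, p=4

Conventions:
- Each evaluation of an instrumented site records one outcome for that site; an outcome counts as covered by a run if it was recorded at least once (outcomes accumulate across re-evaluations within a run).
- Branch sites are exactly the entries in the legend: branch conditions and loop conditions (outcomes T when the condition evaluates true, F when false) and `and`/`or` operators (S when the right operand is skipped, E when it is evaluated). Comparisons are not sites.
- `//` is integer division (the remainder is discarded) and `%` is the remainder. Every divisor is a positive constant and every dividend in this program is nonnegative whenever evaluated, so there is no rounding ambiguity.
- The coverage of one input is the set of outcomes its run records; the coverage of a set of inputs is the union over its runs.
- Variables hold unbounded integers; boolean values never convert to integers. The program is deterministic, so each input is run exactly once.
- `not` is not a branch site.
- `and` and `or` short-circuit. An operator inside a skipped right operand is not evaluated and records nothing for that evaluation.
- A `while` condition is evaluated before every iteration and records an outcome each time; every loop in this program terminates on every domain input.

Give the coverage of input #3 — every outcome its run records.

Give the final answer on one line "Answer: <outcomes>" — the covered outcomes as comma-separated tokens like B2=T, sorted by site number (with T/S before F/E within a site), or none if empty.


Event log for input #3 (k=2, p=8):
  B1->F, B3->T, B7->T, B7->T, B7->F, B8->T
collecting distinct outcomes: B1=F, B3=T, B7=T, B7=F, B8=T
Answer: B1=F, B3=T, B7=T, B7=F, B8=T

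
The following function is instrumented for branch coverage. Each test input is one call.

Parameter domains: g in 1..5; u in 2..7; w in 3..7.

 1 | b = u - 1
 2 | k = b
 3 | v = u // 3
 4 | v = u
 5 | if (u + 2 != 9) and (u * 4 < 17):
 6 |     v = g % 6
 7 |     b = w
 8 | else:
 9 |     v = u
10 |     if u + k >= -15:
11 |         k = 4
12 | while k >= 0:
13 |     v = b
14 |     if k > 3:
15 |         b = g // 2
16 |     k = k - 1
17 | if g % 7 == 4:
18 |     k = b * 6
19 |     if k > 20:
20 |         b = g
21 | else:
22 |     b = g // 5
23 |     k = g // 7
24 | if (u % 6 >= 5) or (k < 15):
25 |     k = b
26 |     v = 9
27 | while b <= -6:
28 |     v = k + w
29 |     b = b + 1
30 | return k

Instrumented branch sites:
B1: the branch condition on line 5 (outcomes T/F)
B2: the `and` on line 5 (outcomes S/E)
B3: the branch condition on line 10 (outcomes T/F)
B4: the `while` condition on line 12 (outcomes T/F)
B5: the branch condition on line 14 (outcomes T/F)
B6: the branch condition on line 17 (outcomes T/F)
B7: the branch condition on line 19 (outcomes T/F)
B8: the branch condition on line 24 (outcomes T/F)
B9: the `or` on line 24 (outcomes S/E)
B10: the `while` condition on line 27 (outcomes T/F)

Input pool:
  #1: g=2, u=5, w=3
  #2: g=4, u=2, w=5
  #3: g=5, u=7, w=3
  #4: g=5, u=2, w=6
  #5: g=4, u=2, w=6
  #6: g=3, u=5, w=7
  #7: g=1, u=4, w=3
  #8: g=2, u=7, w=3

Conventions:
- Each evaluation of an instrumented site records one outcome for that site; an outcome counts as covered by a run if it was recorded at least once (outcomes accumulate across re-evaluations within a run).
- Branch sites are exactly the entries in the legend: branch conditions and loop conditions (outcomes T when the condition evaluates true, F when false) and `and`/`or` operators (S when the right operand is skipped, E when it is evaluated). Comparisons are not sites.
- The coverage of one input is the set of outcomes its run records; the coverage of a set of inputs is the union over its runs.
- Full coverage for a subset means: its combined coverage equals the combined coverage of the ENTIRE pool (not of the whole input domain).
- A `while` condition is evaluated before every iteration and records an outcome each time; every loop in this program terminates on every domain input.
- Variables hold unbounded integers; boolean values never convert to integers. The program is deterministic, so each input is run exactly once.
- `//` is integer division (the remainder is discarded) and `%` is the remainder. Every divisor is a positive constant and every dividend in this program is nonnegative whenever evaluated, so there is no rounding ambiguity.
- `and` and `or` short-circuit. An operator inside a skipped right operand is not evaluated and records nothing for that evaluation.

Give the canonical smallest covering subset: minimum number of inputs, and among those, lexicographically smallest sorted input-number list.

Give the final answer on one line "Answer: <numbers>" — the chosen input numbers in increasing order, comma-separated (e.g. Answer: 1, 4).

#1 (g=2, u=5, w=3) -> B2->E, B1->F, B3->T, B4->T, B5->T, B4->T, B5->F, B4->T, B5->F, B4->T, B5->F, B4->T, B5->F, B4->F, ...; covered: B1=F, B2=E, B3=T, B4=T, B4=F, B5=T, B5=F, B6=F, B8=T, B9=S, B10=F
#2 (g=4, u=2, w=5) -> B2->E, B1->T, B4->T, B5->F, B4->T, B5->F, B4->F, B6->T, B7->T, B9->E, B8->F, B10->F; covered: B1=T, B2=E, B4=T, B4=F, B5=F, B6=T, B7=T, B8=F, B9=E, B10=F
#3 (g=5, u=7, w=3) -> B2->S, B1->F, B3->T, B4->T, B5->T, B4->T, B5->F, B4->T, B5->F, B4->T, B5->F, B4->T, B5->F, B4->F, ...; covered: B1=F, B2=S, B3=T, B4=T, B4=F, B5=T, B5=F, B6=F, B8=T, B9=E, B10=F
#4 (g=5, u=2, w=6) -> B2->E, B1->T, B4->T, B5->F, B4->T, B5->F, B4->F, B6->F, B9->E, B8->T, B10->F; covered: B1=T, B2=E, B4=T, B4=F, B5=F, B6=F, B8=T, B9=E, B10=F
#5 (g=4, u=2, w=6) -> B2->E, B1->T, B4->T, B5->F, B4->T, B5->F, B4->F, B6->T, B7->T, B9->E, B8->F, B10->F; covered: B1=T, B2=E, B4=T, B4=F, B5=F, B6=T, B7=T, B8=F, B9=E, B10=F
#6 (g=3, u=5, w=7) -> B2->E, B1->F, B3->T, B4->T, B5->T, B4->T, B5->F, B4->T, B5->F, B4->T, B5->F, B4->T, B5->F, B4->F, ...; covered: B1=F, B2=E, B3=T, B4=T, B4=F, B5=T, B5=F, B6=F, B8=T, B9=S, B10=F
#7 (g=1, u=4, w=3) -> B2->E, B1->T, B4->T, B5->F, B4->T, B5->F, B4->T, B5->F, B4->T, B5->F, B4->F, B6->F, B9->E, B8->T, ...; covered: B1=T, B2=E, B4=T, B4=F, B5=F, B6=F, B8=T, B9=E, B10=F
#8 (g=2, u=7, w=3) -> B2->S, B1->F, B3->T, B4->T, B5->T, B4->T, B5->F, B4->T, B5->F, B4->T, B5->F, B4->T, B5->F, B4->F, ...; covered: B1=F, B2=S, B3=T, B4=T, B4=F, B5=T, B5=F, B6=F, B8=T, B9=E, B10=F
union over all inputs: B1=T, B1=F, B2=S, B2=E, B3=T, B4=T, B4=F, B5=T, B5=F, B6=T, B6=F, B7=T, B8=T, B8=F, B9=S, B9=E, B10=F (17 outcomes)
no size-1 subset reaches all 17 outcomes (best union: 11/17)
no size-2 subset reaches all 17 outcomes (best union: 16/17)
at size 3, {1, 2, 3} reaches all 17 outcomes; every lexicographically earlier size-3 subset fails

Answer: 1, 2, 3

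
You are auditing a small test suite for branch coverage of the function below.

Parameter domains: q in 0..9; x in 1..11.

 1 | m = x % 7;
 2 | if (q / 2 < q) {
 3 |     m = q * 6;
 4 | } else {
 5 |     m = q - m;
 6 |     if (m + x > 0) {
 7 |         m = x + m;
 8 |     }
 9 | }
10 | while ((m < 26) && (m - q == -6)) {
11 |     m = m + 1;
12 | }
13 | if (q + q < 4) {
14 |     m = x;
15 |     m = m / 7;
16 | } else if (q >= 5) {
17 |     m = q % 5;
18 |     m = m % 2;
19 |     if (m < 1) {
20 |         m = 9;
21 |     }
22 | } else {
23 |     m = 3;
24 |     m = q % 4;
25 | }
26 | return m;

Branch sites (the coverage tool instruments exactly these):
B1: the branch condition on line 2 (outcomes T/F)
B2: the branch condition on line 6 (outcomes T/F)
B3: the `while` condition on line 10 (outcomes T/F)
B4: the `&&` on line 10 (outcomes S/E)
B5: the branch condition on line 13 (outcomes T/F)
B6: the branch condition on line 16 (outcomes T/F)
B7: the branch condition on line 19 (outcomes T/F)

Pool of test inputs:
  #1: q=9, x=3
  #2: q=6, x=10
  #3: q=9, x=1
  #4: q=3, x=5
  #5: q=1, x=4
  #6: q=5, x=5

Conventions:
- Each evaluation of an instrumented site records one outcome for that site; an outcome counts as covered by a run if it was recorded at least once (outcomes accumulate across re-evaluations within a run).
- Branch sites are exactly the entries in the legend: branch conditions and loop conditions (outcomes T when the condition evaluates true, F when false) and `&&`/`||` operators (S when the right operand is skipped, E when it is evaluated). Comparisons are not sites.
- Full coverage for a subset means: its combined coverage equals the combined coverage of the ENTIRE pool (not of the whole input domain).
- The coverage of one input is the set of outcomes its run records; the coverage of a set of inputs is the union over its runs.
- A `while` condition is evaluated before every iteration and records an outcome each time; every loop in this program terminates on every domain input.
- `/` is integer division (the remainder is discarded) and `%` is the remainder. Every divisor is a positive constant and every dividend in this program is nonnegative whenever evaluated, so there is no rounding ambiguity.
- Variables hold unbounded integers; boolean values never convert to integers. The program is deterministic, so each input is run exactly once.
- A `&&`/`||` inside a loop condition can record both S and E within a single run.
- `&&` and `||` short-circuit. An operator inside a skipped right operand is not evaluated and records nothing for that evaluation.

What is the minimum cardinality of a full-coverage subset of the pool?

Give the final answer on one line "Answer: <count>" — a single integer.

test 1 (q=9, x=3) fires B1->T, B4->S, B3->F, B5->F, B6->T, B7->T; hits B1=T, B3=F, B4=S, B5=F, B6=T, B7=T
test 2 (q=6, x=10) fires B1->T, B4->S, B3->F, B5->F, B6->T, B7->F; hits B1=T, B3=F, B4=S, B5=F, B6=T, B7=F
test 3 (q=9, x=1) fires B1->T, B4->S, B3->F, B5->F, B6->T, B7->T; hits B1=T, B3=F, B4=S, B5=F, B6=T, B7=T
test 4 (q=3, x=5) fires B1->T, B4->E, B3->F, B5->F, B6->F; hits B1=T, B3=F, B4=E, B5=F, B6=F
test 5 (q=1, x=4) fires B1->T, B4->E, B3->F, B5->T; hits B1=T, B3=F, B4=E, B5=T
test 6 (q=5, x=5) fires B1->T, B4->S, B3->F, B5->F, B6->T, B7->T; hits B1=T, B3=F, B4=S, B5=F, B6=T, B7=T
the full pool covers 10 outcomes: B1=T, B3=F, B4=S, B4=E, B5=T, B5=F, B6=T, B6=F, B7=T, B7=F
size 1 is not enough: best union over all size-1 subsets is 6/10
size 2 is not enough: best union over all size-2 subsets is 8/10
size 3 is not enough: best union over all size-3 subsets is 9/10
at size 4, {1, 2, 4, 5} reaches all 10 outcomes; every lexicographically earlier size-4 subset fails

Answer: 4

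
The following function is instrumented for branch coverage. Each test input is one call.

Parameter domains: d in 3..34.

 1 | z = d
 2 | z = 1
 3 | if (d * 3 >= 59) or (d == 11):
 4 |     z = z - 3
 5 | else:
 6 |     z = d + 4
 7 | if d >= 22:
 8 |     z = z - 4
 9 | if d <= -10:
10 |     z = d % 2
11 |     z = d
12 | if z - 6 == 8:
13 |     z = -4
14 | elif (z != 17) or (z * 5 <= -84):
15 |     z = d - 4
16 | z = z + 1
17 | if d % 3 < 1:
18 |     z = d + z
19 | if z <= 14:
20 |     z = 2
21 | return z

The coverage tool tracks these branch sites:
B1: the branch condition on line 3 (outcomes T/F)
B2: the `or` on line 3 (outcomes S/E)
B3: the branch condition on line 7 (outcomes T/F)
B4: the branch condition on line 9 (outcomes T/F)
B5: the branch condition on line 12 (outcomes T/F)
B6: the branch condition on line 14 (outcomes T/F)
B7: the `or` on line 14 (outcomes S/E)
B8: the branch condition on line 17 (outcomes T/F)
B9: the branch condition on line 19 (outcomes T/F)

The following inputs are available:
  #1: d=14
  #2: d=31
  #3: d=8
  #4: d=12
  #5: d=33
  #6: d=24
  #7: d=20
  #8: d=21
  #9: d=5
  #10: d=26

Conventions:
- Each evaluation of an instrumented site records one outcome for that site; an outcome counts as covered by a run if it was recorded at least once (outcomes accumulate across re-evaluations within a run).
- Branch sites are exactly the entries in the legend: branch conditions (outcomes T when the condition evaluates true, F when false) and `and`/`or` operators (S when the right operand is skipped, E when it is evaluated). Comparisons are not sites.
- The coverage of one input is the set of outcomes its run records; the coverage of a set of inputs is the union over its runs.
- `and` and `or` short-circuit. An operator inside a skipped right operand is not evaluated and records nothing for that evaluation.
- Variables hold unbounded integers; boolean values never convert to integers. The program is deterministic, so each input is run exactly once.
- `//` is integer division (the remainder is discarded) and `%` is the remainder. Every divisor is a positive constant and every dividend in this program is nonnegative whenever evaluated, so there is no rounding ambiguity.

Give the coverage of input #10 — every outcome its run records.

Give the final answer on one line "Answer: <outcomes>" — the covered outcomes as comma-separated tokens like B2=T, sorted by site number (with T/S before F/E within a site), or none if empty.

Event log for input #10 (d=26):
  B2->S, B1->T, B3->T, B4->F, B5->F, B7->S, B6->T, B8->F, B9->F
distinct outcomes covered: B1=T, B2=S, B3=T, B4=F, B5=F, B6=T, B7=S, B8=F, B9=F

Answer: B1=T, B2=S, B3=T, B4=F, B5=F, B6=T, B7=S, B8=F, B9=F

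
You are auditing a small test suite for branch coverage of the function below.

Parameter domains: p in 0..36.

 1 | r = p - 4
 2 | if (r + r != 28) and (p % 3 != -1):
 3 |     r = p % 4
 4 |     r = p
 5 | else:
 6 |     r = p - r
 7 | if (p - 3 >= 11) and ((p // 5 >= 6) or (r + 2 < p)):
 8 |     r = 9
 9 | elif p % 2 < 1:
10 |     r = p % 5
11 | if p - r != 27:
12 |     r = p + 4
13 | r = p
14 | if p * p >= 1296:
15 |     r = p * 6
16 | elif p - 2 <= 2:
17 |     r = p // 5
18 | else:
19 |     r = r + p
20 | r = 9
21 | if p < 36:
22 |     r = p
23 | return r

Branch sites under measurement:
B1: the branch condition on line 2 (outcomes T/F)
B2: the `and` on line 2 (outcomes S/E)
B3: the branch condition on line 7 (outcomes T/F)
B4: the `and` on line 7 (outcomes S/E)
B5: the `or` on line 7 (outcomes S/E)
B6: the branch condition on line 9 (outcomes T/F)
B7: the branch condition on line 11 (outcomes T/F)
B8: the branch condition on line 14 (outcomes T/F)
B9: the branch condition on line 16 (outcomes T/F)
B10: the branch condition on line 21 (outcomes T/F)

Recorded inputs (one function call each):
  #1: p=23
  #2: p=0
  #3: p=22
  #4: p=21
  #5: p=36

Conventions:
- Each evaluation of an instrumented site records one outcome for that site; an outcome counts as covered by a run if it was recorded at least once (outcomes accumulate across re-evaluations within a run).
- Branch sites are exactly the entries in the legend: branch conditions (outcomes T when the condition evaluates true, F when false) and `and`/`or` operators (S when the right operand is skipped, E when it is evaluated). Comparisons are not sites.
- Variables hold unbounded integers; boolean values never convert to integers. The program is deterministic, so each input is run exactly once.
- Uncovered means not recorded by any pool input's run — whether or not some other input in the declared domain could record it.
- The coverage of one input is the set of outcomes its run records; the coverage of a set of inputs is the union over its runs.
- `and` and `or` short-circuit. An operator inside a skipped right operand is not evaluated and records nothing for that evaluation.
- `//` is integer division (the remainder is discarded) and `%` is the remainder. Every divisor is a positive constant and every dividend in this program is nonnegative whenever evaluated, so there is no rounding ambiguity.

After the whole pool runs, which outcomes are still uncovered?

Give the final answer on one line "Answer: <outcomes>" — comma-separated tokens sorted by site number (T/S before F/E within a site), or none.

input #1 (p=23): events B2->E, B1->T, B4->E, B5->E, B3->F, B6->F, B7->T, B8->F, B9->F, B10->T; covers B1=T, B2=E, B3=F, B4=E, B5=E, B6=F, B7=T, B8=F, B9=F, B10=T
input #2 (p=0): events B2->E, B1->T, B4->S, B3->F, B6->T, B7->T, B8->F, B9->T, B10->T; covers B1=T, B2=E, B3=F, B4=S, B6=T, B7=T, B8=F, B9=T, B10=T
input #3 (p=22): events B2->E, B1->T, B4->E, B5->E, B3->F, B6->T, B7->T, B8->F, B9->F, B10->T; covers B1=T, B2=E, B3=F, B4=E, B5=E, B6=T, B7=T, B8=F, B9=F, B10=T
input #4 (p=21): events B2->E, B1->T, B4->E, B5->E, B3->F, B6->F, B7->T, B8->F, B9->F, B10->T; covers B1=T, B2=E, B3=F, B4=E, B5=E, B6=F, B7=T, B8=F, B9=F, B10=T
input #5 (p=36): events B2->E, B1->T, B4->E, B5->S, B3->T, B7->F, B8->T, B10->F; covers B1=T, B2=E, B3=T, B4=E, B5=S, B7=F, B8=T, B10=F
union over the pool: B1=T, B2=E, B3=T, B3=F, B4=S, B4=E, B5=S, B5=E, B6=T, B6=F, B7=T, B7=F, B8=T, B8=F, B9=T, B9=F, B10=T, B10=F
uncovered (2 of 20): B1=F, B2=S

Answer: B1=F, B2=S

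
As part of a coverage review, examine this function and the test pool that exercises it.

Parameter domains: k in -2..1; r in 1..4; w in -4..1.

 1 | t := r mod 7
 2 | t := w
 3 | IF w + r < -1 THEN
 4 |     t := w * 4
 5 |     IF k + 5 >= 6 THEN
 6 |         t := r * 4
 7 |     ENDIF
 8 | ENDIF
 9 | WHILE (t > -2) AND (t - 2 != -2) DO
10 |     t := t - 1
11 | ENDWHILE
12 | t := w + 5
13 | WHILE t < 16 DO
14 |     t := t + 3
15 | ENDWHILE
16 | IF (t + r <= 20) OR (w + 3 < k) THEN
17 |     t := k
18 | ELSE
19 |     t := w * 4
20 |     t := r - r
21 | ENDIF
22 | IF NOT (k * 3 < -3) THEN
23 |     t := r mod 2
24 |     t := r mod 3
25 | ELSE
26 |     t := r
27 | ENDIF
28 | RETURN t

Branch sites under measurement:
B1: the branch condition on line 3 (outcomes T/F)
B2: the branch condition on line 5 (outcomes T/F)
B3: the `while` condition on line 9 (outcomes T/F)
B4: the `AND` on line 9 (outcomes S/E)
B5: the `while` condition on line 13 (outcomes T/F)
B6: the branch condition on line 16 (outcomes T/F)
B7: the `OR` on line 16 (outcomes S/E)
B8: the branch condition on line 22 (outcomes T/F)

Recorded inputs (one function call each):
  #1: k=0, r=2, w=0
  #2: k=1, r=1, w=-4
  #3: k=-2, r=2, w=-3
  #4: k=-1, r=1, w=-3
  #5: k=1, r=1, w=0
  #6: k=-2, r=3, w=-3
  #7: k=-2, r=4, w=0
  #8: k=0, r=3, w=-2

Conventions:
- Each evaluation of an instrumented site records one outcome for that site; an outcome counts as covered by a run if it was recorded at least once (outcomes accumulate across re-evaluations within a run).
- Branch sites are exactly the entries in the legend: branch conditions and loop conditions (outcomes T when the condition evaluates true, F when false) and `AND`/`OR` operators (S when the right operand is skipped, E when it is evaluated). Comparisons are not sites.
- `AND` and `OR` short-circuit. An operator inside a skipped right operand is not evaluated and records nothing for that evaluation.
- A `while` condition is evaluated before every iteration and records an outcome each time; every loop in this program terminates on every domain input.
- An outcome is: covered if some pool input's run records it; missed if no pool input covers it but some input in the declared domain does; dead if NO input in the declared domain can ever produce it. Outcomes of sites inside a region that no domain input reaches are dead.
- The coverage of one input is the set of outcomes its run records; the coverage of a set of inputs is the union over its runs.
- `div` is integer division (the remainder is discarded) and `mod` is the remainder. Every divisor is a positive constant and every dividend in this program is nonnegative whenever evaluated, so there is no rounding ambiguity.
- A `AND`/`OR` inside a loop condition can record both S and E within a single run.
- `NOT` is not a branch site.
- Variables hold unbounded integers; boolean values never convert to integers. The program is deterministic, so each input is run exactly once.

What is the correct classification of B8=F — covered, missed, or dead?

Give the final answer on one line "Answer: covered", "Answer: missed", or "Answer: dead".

B8=F is recorded by pool input(s) 3, 6, 7 -> covered

Answer: covered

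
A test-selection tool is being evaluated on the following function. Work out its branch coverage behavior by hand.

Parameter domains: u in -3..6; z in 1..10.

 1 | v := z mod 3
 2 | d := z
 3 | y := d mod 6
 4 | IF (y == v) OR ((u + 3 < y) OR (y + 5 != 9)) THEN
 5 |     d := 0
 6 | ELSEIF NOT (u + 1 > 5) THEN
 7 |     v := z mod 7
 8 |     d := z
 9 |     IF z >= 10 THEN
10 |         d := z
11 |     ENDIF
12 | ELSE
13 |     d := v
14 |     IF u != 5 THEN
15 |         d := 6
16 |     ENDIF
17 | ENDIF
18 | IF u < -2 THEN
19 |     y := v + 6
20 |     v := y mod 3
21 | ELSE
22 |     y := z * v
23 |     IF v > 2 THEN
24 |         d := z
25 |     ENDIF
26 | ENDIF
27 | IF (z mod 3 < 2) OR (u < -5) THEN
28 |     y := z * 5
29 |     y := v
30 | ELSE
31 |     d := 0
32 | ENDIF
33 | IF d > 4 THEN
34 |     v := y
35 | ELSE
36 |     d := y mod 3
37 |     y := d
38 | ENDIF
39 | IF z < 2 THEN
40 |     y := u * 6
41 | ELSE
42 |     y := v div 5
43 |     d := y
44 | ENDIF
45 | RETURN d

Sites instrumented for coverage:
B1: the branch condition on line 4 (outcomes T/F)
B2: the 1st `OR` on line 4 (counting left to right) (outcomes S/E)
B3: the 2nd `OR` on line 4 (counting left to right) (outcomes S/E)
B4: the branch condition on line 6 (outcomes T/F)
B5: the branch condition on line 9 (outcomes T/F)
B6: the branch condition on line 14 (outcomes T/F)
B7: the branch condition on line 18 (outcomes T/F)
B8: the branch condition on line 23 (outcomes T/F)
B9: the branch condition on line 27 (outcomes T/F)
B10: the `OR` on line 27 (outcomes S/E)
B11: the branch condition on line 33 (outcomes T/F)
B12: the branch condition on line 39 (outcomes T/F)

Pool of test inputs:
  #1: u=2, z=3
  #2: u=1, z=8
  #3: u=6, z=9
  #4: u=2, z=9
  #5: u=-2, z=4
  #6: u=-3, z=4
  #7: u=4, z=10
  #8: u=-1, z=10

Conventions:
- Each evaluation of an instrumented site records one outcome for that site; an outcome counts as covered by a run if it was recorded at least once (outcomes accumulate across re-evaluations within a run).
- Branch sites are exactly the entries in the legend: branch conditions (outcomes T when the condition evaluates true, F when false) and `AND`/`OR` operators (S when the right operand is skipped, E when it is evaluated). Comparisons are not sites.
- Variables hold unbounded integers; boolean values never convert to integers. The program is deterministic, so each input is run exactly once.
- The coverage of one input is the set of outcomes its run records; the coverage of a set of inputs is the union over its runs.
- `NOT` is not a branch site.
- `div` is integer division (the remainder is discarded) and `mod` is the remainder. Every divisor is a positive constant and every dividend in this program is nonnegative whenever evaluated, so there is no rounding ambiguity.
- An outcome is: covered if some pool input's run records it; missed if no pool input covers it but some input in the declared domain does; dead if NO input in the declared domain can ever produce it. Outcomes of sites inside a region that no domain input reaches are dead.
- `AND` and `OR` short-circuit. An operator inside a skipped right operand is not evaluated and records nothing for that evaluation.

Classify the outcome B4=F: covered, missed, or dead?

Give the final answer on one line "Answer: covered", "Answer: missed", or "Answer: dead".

no pool input records B4=F
but domain input (u=5, z=4) does record it -> reachable, so missed

Answer: missed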